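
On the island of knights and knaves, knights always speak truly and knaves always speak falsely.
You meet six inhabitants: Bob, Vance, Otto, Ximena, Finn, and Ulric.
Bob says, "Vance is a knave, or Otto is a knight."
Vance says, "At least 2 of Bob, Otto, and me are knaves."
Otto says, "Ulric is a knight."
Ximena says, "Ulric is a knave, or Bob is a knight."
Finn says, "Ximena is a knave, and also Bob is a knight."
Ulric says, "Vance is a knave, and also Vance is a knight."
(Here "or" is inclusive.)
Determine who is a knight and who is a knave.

As a knave, Bob's statement "Vance is a knave, or Otto is a knight" should be False; it is.
Since Vance is a knight, "at least 2 of Bob, Otto, and me are knaves" needs to be True, which holds.
Since Otto is a knave, "Ulric is a knight" needs to be False, which holds.
Ximena is a knight, so "Ulric is a knave, or Bob is a knight" must be True — and it is.
Finn is a knave, so "Ximena is a knave, and also Bob is a knight" must be False — and it is.
Since Ulric is a knave, "Vance is a knave, and also Vance is a knight" needs to be False, which holds.

Knights: Vance and Ximena. Knaves: Bob, Otto, Finn, and Ulric.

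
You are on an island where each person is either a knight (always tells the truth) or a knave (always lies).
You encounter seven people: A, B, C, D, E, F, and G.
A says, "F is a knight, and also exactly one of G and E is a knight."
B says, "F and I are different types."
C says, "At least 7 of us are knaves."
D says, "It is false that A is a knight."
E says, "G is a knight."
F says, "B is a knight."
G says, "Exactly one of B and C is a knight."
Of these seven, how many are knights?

1

The unique consistent assignment is A=knave, B=knave, C=knave, D=knight, E=knave, F=knave, G=knave.
That has 1 knight.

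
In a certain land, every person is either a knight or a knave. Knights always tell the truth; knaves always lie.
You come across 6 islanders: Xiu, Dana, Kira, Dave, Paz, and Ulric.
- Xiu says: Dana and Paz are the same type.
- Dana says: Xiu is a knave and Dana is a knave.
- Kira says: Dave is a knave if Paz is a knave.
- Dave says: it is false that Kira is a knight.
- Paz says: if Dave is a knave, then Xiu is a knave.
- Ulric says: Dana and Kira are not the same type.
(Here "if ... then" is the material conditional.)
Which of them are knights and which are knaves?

As a knight, Xiu's statement "Dana and Paz are the same type" should be True; it is.
Dana (knave): "Xiu is a knave and Dana is a knave" — false. ✓
Kira (knight): "Dave is a knave if Paz is a knave" — True. ✓
Since Dave is a knave, "it is false that Kira is a knight" needs to be false, which holds.
Paz is a knave, and the claim "if Dave is a knave, then Xiu is a knave" is indeed false.
As a knight, Ulric's statement "Dana and Kira are not the same type" should be True; it is.

Xiu is a knight, Dana is a knave, Kira is a knight, Dave is a knave, Paz is a knave, and Ulric is a knight.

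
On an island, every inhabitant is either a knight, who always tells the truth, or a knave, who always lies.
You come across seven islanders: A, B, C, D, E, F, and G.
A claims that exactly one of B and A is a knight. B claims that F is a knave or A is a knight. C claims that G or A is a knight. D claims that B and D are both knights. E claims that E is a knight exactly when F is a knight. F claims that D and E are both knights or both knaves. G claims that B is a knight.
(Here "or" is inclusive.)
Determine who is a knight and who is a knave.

A is a knave, B is a knave, C is a knave, D is a knave, E is a knave, F is a knight, and G is a knave.

A is a knave, and the claim "exactly one of B and A is a knight" is indeed False.
B is a knave, and the claim "F is a knave or A is a knight" is indeed False.
C is a knave; "G or A is a knight" is False, as required.
Since D is a knave, "B and D are both knights" needs to be False, which holds.
As a knave, E's statement "E is a knight exactly when F is a knight" should be False; it is.
F is a knight, so "D and E are both knights or both knaves" must be true — and it is.
G is a knave; "B is a knight" is False, as required.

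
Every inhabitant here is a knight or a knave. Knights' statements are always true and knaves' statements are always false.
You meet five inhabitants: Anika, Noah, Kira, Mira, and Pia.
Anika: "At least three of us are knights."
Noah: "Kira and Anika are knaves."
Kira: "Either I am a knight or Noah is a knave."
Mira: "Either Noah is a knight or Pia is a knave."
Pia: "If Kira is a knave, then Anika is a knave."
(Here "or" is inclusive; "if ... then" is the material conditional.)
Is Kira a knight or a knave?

Kira is a knight.

Consistent assignments: {Anika=knight, Noah=knave, Kira=knight, Mira=knave, Pia=knight}; {Anika=knave, Noah=knave, Kira=knight, Mira=knave, Pia=knight}
In every consistent assignment, Kira is a knight.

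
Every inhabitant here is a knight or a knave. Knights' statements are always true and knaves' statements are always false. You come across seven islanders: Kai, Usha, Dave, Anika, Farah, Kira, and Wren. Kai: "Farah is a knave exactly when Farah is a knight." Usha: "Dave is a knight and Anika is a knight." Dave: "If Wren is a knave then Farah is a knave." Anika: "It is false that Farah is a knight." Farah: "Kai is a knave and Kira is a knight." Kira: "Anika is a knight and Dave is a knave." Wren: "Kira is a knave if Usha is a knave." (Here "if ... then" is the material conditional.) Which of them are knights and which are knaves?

Kai is a knave, Usha is a knight, Dave is a knight, Anika is a knight, Farah is a knave, Kira is a knave, and Wren is a knight.

Since Kai is a knave, "Farah is a knave exactly when Farah is a knight" needs to be false, which holds.
Usha is a knight; "Dave is a knight and Anika is a knight" is True, as required.
Dave is a knight; "if Wren is a knave then Farah is a knave" is True, as required.
Anika is a knight; "it is false that Farah is a knight" is True, as required.
Farah is a knave, so "Kai is a knave and Kira is a knight" must be false — and it is.
Kira is a knave, so "Anika is a knight and Dave is a knave" must be false — and it is.
Wren is a knight, so "Kira is a knave if Usha is a knave" must be True — and it is.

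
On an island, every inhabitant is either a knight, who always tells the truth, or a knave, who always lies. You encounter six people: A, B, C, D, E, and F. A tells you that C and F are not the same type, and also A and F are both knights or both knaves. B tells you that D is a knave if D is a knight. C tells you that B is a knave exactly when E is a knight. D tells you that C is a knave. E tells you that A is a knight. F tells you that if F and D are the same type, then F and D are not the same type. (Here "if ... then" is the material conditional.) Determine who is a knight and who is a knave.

Knights: B, C, and F. Knaves: A, D, and E.

A is a knave; "C and F are not the same type, and also A and F are both knights or both knaves" is False, as required.
B (knight): "D is a knave if D is a knight" — true. ✓
C is a knight, and the claim "B is a knave exactly when E is a knight" is indeed true.
D is a knave; "C is a knave" is False, as required.
E (knave): "A is a knight" — False. ✓
F is a knight, so "if F and D are the same type, then F and D are not the same type" must be true — and it is.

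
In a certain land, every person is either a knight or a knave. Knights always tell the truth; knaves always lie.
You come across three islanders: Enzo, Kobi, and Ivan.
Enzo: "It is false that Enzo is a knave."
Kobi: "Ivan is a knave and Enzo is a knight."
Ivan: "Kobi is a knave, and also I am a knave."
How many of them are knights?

2

The unique consistent assignment is Enzo=knight, Kobi=knight, Ivan=knave.
That has 2 knights.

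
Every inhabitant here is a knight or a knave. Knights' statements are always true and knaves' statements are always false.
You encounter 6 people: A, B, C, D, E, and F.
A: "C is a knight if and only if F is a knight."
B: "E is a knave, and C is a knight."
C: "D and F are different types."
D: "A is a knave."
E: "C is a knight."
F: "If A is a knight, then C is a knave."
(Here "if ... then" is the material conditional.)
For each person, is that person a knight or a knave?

A is a knave; "C is a knight if and only if F is a knight" is False, as required.
B (knave): "E is a knave, and C is a knight" — False. ✓
Since C is a knave, "D and F are different types" needs to be False, which holds.
As a knight, D's statement "A is a knave" should be true; it is.
E is a knave, so "C is a knight" must be False — and it is.
F (knight): "if A is a knight, then C is a knave" — true. ✓

Knights: D and F. Knaves: A, B, C, and E.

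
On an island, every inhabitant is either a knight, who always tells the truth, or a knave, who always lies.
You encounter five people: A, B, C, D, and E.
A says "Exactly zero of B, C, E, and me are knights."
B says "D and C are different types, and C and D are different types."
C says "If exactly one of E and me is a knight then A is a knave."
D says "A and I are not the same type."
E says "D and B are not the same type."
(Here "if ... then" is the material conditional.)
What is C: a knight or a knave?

C is a knight.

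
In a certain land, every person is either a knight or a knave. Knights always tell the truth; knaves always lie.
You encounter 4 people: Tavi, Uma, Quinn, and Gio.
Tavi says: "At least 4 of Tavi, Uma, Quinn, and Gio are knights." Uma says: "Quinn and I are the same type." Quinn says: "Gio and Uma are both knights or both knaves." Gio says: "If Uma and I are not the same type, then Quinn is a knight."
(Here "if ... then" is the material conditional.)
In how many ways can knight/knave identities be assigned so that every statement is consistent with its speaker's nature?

2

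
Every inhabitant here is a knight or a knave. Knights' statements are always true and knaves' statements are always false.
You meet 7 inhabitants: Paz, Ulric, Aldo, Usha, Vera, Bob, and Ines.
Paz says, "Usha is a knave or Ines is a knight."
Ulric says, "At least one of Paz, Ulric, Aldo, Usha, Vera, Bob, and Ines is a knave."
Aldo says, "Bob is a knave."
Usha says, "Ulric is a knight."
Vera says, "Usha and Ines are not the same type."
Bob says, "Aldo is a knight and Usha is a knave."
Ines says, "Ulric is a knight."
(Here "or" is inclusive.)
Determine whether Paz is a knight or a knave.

Consistent assignments: {Paz=knight, Ulric=knight, Aldo=knight, Usha=knight, Vera=knave, Bob=knave, Ines=knight}
In every consistent assignment, Paz is a knight.

Paz is a knight.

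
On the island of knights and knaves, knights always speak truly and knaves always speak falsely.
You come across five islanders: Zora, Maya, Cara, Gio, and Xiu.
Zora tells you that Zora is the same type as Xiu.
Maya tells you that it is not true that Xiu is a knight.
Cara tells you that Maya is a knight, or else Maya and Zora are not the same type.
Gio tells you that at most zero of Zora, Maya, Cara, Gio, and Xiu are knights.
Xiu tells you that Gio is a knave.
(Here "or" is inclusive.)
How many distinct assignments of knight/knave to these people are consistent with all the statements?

2

Consistent assignments:
  Zora=knight, Maya=knave, Cara=knight, Gio=knave, Xiu=knight
  Zora=knave, Maya=knave, Cara=knave, Gio=knave, Xiu=knight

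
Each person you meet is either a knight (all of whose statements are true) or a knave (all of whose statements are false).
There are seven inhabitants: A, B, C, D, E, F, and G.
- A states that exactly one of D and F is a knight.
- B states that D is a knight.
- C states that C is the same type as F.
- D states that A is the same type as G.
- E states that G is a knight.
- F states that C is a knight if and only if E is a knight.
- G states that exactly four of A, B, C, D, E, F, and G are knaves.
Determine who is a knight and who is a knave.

A is a knight, and the claim "exactly one of D and F is a knight" is indeed true.
B is a knave, and the claim "D is a knight" is indeed false.
C is a knave; "C is the same type as F" is false, as required.
D is a knave, so "A is the same type as G" must be false — and it is.
E is a knave, and the claim "G is a knight" is indeed false.
F is a knight, and the claim "C is a knight if and only if E is a knight" is indeed true.
G is a knave, so "exactly four of A, B, C, D, E, F, and G are knaves" must be false — and it is.

A is a knight, B is a knave, C is a knave, D is a knave, E is a knave, F is a knight, and G is a knave.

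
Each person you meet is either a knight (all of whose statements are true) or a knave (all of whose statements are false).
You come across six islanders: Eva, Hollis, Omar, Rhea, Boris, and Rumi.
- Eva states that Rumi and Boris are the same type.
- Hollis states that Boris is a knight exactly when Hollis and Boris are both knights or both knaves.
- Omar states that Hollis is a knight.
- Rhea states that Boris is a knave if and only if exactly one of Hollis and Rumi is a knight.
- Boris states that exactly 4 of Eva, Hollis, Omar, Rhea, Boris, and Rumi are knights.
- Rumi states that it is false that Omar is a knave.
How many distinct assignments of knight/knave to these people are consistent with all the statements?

2

Consistent assignments:
  Eva=knight, Hollis=knave, Omar=knave, Rhea=knave, Boris=knave, Rumi=knave
  Eva=knave, Hollis=knight, Omar=knight, Rhea=knave, Boris=knave, Rumi=knight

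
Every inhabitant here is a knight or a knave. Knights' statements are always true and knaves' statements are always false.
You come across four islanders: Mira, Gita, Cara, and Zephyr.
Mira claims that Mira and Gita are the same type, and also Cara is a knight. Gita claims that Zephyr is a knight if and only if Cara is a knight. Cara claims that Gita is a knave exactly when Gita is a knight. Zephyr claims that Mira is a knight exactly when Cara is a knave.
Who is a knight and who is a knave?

Since Mira is a knave, "Mira and Gita are the same type, and also Cara is a knight" needs to be false, which holds.
Since Gita is a knight, "Zephyr is a knight if and only if Cara is a knight" needs to be True, which holds.
As a knave, Cara's statement "Gita is a knave exactly when Gita is a knight" should be false; it is.
Zephyr (knave): "Mira is a knight exactly when Cara is a knave" — false. ✓

Mira is a knave, Gita is a knight, Cara is a knave, and Zephyr is a knave.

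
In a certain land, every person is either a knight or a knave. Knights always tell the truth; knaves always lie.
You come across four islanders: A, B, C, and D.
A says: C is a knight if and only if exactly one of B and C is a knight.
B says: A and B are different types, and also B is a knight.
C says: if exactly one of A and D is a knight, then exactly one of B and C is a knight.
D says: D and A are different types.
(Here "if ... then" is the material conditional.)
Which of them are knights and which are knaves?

A is a knave, B is a knight, C is a knight, and D is a knave.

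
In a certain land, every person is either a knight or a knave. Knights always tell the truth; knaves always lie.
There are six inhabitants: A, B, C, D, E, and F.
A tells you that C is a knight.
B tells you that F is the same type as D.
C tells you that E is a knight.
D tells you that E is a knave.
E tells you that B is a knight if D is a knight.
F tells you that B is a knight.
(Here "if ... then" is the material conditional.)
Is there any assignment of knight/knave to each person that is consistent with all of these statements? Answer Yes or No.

Yes

One consistent assignment: A=knave, B=knave, C=knave, D=knight, E=knave, F=knave.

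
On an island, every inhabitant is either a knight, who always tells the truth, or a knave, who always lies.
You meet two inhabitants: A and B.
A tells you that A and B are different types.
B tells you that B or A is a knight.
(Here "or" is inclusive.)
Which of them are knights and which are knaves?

Knights: none. Knaves: A and B.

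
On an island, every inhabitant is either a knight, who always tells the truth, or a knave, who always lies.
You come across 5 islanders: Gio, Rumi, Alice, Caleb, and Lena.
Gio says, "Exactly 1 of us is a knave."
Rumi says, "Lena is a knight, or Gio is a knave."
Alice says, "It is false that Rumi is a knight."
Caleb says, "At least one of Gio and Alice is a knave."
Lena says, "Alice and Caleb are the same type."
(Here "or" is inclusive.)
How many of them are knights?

The unique consistent assignment is Gio=knave, Rumi=knight, Alice=knave, Caleb=knight, Lena=knave.
That has 2 knights.

2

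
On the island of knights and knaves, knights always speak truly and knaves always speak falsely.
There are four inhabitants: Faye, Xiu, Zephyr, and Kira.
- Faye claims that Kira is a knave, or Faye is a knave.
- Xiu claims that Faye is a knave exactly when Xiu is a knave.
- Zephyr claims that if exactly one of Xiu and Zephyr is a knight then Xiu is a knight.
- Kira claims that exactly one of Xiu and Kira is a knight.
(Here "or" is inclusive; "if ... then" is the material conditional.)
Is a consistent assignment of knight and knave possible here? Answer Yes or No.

No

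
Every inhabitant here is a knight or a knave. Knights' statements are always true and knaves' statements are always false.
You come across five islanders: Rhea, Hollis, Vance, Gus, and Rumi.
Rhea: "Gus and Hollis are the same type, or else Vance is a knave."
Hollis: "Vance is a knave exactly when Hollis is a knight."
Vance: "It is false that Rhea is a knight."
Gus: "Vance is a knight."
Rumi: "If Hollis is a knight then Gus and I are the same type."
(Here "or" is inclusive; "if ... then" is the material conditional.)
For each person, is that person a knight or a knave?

Rhea is a knight, and the claim "Gus and Hollis are the same type, or else Vance is a knave" is indeed true.
As a knave, Hollis's statement "Vance is a knave exactly when Hollis is a knight" should be False; it is.
Since Vance is a knave, "it is false that Rhea is a knight" needs to be False, which holds.
Gus is a knave; "Vance is a knight" is False, as required.
Rumi (knight): "if Hollis is a knight then Gus and I are the same type" — true. ✓

Rhea is a knight, Hollis is a knave, Vance is a knave, Gus is a knave, and Rumi is a knight.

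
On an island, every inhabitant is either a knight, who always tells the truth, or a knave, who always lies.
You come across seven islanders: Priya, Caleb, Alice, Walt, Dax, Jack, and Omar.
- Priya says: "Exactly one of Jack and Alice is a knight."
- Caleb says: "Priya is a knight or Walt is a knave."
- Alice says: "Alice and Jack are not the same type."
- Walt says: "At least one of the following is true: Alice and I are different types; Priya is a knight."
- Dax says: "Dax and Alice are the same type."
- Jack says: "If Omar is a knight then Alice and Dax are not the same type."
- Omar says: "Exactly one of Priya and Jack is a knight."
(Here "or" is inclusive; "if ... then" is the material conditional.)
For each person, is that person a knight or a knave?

As a knight, Priya's statement "exactly one of Jack and Alice is a knight" should be True; it is.
Caleb is a knight, and the claim "Priya is a knight or Walt is a knave" is indeed True.
Alice is a knight; "Alice and Jack are not the same type" is True, as required.
Since Walt is a knight, "at least one of the following is true: Alice and I are different types; Priya is a knight" needs to be True, which holds.
Since Dax is a knight, "Dax and Alice are the same type" needs to be True, which holds.
Jack (knave): "if Omar is a knight then Alice and Dax are not the same type" — false. ✓
As a knight, Omar's statement "exactly one of Priya and Jack is a knight" should be True; it is.

Priya is a knight, Caleb is a knight, Alice is a knight, Walt is a knight, Dax is a knight, Jack is a knave, and Omar is a knight.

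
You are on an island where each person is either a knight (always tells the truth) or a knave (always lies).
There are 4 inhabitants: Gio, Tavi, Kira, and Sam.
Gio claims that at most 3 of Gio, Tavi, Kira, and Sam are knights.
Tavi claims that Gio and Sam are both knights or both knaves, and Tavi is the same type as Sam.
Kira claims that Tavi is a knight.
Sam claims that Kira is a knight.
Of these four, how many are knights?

The unique consistent assignment is Gio=knight, Tavi=knave, Kira=knave, Sam=knave.
That has 1 knight.

1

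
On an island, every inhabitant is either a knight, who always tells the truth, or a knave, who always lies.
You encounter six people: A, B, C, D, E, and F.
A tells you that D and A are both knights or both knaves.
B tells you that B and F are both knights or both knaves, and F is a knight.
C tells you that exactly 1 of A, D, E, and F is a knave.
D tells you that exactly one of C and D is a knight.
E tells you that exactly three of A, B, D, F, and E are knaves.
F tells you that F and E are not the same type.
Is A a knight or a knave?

A is a knave.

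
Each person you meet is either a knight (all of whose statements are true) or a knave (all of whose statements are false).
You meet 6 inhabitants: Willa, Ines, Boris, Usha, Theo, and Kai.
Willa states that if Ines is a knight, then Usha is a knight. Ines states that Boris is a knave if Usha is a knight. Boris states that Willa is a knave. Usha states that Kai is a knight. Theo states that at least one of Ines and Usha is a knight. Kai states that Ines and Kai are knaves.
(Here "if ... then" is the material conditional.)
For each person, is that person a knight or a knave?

Willa is a knave, Ines is a knight, Boris is a knight, Usha is a knave, Theo is a knight, and Kai is a knave.

Willa is a knave; "if Ines is a knight, then Usha is a knight" is False, as required.
As a knight, Ines's statement "Boris is a knave if Usha is a knight" should be true; it is.
As a knight, Boris's statement "Willa is a knave" should be true; it is.
Since Usha is a knave, "Kai is a knight" needs to be False, which holds.
Theo (knight): "at least one of Ines and Usha is a knight" — true. ✓
Kai is a knave, so "Ines and Kai are knaves" must be False — and it is.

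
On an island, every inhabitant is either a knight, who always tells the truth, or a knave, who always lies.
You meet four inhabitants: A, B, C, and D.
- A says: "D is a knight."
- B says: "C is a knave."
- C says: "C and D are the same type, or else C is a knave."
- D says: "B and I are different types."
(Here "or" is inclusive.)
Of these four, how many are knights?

3

The unique consistent assignment is A=knight, B=knave, C=knight, D=knight.
That has 3 knights.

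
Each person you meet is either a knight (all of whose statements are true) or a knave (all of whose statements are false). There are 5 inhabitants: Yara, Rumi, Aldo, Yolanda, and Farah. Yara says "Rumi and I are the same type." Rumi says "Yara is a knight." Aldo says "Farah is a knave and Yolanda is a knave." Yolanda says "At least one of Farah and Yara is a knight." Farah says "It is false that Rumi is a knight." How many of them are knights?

3

The unique consistent assignment is Yara=knight, Rumi=knight, Aldo=knave, Yolanda=knight, Farah=knave.
That has 3 knights.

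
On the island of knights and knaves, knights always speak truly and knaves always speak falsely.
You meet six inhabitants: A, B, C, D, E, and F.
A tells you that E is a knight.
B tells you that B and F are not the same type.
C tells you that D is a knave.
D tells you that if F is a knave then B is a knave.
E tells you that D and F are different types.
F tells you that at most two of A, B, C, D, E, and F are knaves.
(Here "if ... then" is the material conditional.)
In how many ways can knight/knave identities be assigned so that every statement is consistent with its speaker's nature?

2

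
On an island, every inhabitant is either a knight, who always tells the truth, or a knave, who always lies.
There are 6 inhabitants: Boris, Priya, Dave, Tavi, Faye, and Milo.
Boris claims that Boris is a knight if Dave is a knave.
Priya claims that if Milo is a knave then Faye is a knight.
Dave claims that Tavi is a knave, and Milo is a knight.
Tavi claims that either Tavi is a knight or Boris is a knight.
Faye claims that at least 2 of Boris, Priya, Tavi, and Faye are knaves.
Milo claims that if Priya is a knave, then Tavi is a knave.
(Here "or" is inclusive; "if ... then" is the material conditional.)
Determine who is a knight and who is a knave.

Boris is a knight; "Boris is a knight if Dave is a knave" is true, as required.
Priya (knight): "if Milo is a knave then Faye is a knight" — true. ✓
Dave (knave): "Tavi is a knave, and Milo is a knight" — false. ✓
As a knight, Tavi's statement "either Tavi is a knight or Boris is a knight" should be true; it is.
Faye (knave): "at least 2 of Boris, Priya, Tavi, and Faye are knaves" — false. ✓
Milo (knight): "if Priya is a knave, then Tavi is a knave" — true. ✓

Boris is a knight, Priya is a knight, Dave is a knave, Tavi is a knight, Faye is a knave, and Milo is a knight.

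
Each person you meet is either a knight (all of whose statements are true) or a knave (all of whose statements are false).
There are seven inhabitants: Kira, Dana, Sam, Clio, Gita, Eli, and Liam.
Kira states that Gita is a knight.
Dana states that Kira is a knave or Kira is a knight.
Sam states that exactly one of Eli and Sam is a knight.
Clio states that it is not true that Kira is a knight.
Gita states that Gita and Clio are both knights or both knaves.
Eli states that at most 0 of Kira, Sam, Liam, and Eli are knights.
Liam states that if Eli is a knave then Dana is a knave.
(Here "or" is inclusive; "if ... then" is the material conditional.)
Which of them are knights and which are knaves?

Kira is a knave, Dana is a knight, Sam is a knight, Clio is a knight, Gita is a knave, Eli is a knave, and Liam is a knave.

Kira is a knave, and the claim "Gita is a knight" is indeed false.
Since Dana is a knight, "Kira is a knave or Kira is a knight" needs to be True, which holds.
Sam (knight): "exactly one of Eli and Sam is a knight" — True. ✓
Clio (knight): "it is not true that Kira is a knight" — True. ✓
Gita (knave): "Gita and Clio are both knights or both knaves" — false. ✓
Eli is a knave, and the claim "at most 0 of Kira, Sam, Liam, and Eli are knights" is indeed false.
Liam (knave): "if Eli is a knave then Dana is a knave" — false. ✓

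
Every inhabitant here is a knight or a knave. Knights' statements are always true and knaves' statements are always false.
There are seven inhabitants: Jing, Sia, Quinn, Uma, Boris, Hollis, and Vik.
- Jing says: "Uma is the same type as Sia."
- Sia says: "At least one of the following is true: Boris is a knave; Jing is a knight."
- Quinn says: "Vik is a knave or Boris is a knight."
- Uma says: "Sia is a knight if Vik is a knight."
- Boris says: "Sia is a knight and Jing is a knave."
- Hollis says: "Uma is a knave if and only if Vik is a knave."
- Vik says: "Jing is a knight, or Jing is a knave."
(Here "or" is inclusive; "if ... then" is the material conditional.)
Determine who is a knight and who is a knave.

Knights: Jing, Sia, Uma, Hollis, and Vik. Knaves: Quinn and Boris.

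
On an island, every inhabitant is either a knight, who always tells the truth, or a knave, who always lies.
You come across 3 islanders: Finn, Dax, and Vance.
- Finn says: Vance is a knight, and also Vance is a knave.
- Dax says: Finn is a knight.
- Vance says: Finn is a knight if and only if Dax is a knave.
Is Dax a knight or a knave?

Dax is a knave.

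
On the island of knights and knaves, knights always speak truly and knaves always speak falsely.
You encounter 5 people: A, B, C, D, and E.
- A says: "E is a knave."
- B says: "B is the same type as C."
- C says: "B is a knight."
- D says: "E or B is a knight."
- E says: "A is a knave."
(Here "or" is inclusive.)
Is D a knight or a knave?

Consistent assignments: {A=knight, B=knight, C=knight, D=knight, E=knave}; {A=knave, B=knight, C=knight, D=knight, E=knight}
In every consistent assignment, D is a knight.

D is a knight.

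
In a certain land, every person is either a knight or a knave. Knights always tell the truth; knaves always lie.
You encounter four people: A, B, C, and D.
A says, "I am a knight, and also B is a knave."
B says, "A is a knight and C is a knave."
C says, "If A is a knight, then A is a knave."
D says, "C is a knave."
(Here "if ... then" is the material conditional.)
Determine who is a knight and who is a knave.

A is a knave, B is a knave, C is a knight, and D is a knave.

As a knave, A's statement "I am a knight, and also B is a knave" should be false; it is.
B is a knave, so "A is a knight and C is a knave" must be false — and it is.
C (knight): "if A is a knight, then A is a knave" — True. ✓
D is a knave; "C is a knave" is false, as required.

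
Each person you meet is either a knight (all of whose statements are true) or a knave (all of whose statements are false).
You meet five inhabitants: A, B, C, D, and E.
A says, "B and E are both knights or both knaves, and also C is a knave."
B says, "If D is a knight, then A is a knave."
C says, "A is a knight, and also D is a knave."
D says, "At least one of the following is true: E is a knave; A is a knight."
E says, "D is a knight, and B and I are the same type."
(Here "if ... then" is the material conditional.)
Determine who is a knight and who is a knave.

A (knave): "B and E are both knights or both knaves, and also C is a knave" — False. ✓
Since B is a knight, "if D is a knight, then A is a knave" needs to be true, which holds.
As a knave, C's statement "A is a knight, and also D is a knave" should be False; it is.
As a knight, D's statement "at least one of the following is true: E is a knave; A is a knight" should be true; it is.
E is a knave; "D is a knight, and B and I are the same type" is False, as required.

A is a knave, B is a knight, C is a knave, D is a knight, and E is a knave.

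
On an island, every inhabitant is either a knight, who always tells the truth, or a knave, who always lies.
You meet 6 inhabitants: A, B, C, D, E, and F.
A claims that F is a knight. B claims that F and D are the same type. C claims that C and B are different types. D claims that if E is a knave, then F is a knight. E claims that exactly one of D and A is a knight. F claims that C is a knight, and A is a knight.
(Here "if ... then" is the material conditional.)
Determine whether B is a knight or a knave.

B is a knave.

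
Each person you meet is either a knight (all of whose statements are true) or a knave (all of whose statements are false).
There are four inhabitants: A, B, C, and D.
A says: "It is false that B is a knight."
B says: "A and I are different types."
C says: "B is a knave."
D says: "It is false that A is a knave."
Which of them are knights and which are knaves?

A is a knave, B is a knight, C is a knave, and D is a knave.

A is a knave; "it is false that B is a knight" is false, as required.
As a knight, B's statement "A and I are different types" should be True; it is.
C is a knave, and the claim "B is a knave" is indeed false.
Since D is a knave, "it is false that A is a knave" needs to be false, which holds.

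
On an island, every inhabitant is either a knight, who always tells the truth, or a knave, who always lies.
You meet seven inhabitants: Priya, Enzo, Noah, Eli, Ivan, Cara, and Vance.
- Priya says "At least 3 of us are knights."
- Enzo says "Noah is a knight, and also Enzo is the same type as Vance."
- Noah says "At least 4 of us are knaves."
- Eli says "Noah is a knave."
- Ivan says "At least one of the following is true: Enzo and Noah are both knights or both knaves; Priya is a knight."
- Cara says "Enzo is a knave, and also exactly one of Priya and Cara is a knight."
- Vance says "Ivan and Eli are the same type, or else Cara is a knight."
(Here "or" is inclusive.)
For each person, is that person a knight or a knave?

Priya is a knave, Enzo is a knave, Noah is a knight, Eli is a knave, Ivan is a knave, Cara is a knave, and Vance is a knight.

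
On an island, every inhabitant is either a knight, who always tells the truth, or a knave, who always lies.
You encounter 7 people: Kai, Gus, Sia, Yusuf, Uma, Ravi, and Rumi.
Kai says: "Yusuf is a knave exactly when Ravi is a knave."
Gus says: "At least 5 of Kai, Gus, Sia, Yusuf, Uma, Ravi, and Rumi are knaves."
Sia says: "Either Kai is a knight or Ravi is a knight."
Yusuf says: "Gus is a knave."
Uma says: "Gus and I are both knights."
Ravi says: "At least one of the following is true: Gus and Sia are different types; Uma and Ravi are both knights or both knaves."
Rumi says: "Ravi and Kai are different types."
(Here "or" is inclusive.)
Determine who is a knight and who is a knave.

Kai is a knight, Gus is a knave, Sia is a knight, Yusuf is a knight, Uma is a knave, Ravi is a knight, and Rumi is a knave.

Kai is a knight, so "Yusuf is a knave exactly when Ravi is a knave" must be true — and it is.
Gus is a knave, so "at least 5 of Kai, Gus, Sia, Yusuf, Uma, Ravi, and Rumi are knaves" must be False — and it is.
Sia is a knight, and the claim "either Kai is a knight or Ravi is a knight" is indeed true.
As a knight, Yusuf's statement "Gus is a knave" should be true; it is.
Uma (knave): "Gus and I are both knights" — False. ✓
Ravi is a knight, and the claim "at least one of the following is true: Gus and Sia are different types; Uma and Ravi are both knights or both knaves" is indeed true.
As a knave, Rumi's statement "Ravi and Kai are different types" should be False; it is.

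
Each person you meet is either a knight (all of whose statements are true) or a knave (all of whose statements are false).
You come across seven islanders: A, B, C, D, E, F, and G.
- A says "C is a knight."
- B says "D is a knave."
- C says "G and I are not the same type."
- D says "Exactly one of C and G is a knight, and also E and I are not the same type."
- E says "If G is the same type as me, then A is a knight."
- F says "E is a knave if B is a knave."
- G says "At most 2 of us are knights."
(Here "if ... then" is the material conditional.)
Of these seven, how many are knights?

3

The unique consistent assignment is A=knave, B=knight, C=knave, D=knave, E=knight, F=knight, G=knave.
That has 3 knights.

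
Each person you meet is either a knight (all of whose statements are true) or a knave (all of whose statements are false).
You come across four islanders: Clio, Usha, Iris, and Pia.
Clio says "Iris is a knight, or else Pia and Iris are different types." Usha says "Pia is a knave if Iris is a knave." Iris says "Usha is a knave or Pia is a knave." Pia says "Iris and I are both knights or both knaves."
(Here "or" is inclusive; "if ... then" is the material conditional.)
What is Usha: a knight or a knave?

Usha is a knight.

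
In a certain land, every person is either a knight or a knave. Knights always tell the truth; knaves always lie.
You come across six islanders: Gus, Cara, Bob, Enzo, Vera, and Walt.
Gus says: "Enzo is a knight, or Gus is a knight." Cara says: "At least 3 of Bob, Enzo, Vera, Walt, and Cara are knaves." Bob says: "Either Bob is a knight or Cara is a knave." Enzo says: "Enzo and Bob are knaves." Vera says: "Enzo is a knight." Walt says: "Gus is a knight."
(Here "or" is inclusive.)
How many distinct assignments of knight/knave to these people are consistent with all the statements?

Consistent assignments:
  Gus=knave, Cara=knight, Bob=knight, Enzo=knave, Vera=knave, Walt=knave

1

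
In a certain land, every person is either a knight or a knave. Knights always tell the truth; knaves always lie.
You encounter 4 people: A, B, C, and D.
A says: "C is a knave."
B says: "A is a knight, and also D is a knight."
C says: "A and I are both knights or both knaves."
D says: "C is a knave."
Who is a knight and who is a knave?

A is a knight; "C is a knave" is true, as required.
B is a knight, and the claim "A is a knight, and also D is a knight" is indeed true.
Since C is a knave, "A and I are both knights or both knaves" needs to be False, which holds.
D is a knight, and the claim "C is a knave" is indeed true.

A is a knight, B is a knight, C is a knave, and D is a knight.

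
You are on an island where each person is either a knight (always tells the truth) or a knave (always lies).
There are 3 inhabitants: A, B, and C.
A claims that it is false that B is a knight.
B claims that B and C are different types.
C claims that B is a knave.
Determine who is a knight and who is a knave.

A is a knave, B is a knight, and C is a knave.

Suppose A is a knight. Then A's statement "it is false that B is a knight" would have to be true. Checking the 4 ways to assign the others, none is consistent with every speaker.
(For instance, with B=knight, C=knave, A's claim "it is false that B is a knight" comes out false where it would need to be true.)
So A must be a knave, making "it is false that B is a knight" false. Taking A=knave, B=knight, C=knave, each remaining statement checks out:
  B (knight): "B and C are different types" — true. ✓
  C (knave): "B is a knave" — false. ✓
This is the unique consistent assignment.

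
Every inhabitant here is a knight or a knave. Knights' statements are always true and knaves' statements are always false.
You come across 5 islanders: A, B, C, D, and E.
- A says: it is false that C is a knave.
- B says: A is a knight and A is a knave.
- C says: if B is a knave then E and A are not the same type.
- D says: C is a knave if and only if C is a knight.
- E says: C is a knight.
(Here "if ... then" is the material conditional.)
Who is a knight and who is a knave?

A is a knave, B is a knave, C is a knave, D is a knave, and E is a knave.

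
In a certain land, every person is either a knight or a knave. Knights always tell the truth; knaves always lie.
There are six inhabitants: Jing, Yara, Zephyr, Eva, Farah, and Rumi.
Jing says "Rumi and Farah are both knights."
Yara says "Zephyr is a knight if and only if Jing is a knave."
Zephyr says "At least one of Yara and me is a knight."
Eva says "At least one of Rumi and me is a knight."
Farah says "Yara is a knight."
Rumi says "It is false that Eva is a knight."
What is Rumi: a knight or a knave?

Rumi is a knave.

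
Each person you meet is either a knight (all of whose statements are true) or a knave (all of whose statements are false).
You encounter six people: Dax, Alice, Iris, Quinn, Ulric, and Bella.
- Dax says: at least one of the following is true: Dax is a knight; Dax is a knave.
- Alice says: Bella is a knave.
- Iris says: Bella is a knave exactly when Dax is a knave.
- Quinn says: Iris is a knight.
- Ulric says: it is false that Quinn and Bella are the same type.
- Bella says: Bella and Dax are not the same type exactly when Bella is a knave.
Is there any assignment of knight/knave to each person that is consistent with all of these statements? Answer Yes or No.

One consistent assignment: Dax=knight, Alice=knave, Iris=knight, Quinn=knight, Ulric=knave, Bella=knight.

Yes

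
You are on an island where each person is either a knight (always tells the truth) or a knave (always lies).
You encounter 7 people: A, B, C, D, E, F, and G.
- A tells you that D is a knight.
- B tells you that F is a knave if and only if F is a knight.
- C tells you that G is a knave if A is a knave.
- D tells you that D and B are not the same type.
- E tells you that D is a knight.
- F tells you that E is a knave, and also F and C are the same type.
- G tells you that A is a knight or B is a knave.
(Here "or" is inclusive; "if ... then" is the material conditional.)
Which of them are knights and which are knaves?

A is a knight, B is a knave, C is a knight, D is a knight, E is a knight, F is a knave, and G is a knight.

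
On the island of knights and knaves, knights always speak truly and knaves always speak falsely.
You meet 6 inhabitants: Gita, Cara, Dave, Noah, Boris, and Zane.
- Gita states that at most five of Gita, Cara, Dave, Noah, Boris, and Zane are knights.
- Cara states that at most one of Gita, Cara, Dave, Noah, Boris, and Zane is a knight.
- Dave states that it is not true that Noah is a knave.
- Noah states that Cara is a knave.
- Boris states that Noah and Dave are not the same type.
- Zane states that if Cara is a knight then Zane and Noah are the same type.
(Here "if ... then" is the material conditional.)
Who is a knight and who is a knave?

Gita is a knight, Cara is a knave, Dave is a knight, Noah is a knight, Boris is a knave, and Zane is a knight.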